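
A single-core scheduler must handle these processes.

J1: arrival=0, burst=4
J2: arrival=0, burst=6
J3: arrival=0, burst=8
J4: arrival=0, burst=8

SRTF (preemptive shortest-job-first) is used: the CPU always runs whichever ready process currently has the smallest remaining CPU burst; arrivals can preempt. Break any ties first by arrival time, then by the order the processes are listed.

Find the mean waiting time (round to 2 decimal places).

Gantt: | J1 0-4 | J2 4-10 | J3 10-18 | J4 18-26 |
Completion: J1=4  J2=10  J3=18  J4=26
Waiting times: J1=0, J2=4, J3=10, J4=18
Average waiting = (0+4+10+18) / 4 = 32/4 = 8.00

8.00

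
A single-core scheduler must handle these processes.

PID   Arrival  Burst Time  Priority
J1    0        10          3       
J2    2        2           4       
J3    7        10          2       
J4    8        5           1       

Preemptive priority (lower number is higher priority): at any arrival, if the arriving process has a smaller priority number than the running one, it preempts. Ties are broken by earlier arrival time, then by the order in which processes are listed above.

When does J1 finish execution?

25

Gantt: | J1 0-7 | J3 7-8 | J4 8-13 | J3 13-22 | J1 22-25 | J2 25-27 |
Completion: J1=25  J2=27  J3=22  J4=13
Turnaround (C−A): J1=25  J2=25  J3=15  J4=5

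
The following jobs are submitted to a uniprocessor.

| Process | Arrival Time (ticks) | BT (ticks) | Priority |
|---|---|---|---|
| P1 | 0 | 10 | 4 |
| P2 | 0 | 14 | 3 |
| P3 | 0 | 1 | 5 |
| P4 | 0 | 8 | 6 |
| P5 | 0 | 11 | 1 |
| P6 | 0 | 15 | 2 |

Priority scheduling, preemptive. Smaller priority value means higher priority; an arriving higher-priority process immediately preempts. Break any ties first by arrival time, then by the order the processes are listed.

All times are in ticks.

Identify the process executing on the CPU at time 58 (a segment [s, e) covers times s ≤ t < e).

P4

Timeline: | P5 0-11 | P6 11-26 | P2 26-40 | P1 40-50 | P3 50-51 | P4 51-59 |
Completion: P1=50  P2=40  P3=51  P4=59  P5=11  P6=26
Turnaround (C−A): P1=50  P2=40  P3=51  P4=59  P5=11  P6=26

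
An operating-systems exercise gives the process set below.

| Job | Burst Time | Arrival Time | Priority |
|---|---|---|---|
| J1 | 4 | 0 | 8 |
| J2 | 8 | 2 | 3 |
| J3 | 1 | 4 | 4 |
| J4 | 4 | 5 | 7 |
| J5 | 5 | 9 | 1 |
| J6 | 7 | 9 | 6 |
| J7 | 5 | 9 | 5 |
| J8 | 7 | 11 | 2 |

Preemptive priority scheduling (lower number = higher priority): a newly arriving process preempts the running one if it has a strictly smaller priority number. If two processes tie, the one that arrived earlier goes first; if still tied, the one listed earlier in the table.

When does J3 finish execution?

Gantt: | J1 0-2 | J2 2-9 | J5 9-14 | J8 14-21 | J2 21-22 | J3 22-23 | J7 23-28 | J6 28-35 | J4 35-39 | J1 39-41 |
Completion: J1=41  J2=22  J3=23  J4=39  J5=14  J6=35  J7=28  J8=21

23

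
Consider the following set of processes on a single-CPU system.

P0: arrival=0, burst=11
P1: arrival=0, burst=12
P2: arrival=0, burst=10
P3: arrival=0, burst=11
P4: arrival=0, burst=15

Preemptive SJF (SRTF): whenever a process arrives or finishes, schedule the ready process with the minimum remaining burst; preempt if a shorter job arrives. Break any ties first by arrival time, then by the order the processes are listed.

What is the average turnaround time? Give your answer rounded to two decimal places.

33.20

Schedule: | P2 0-10 | P0 10-21 | P3 21-32 | P1 32-44 | P4 44-59 |
Completion: P0=21  P1=44  P2=10  P3=32  P4=59
Turnaround (C−A): P0=21  P1=44  P2=10  P3=32  P4=59
Turnaround times: P0=21, P1=44, P2=10, P3=32, P4=59
Average turnaround = (21+44+10+32+59) / 5 = 166/5 = 33.20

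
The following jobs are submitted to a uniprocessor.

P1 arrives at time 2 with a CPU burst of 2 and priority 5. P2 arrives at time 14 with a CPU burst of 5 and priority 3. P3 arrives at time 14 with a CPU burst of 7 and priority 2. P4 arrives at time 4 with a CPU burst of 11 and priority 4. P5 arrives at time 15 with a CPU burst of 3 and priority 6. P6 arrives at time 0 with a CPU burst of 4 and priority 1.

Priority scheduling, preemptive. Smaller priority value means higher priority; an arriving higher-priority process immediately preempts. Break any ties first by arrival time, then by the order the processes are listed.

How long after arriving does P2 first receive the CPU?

7

Gantt: | P6 0-4 | P4 4-14 | P3 14-21 | P2 21-26 | P4 26-27 | P1 27-29 | P5 29-32 |
Completion: P1=29  P2=26  P3=21  P4=27  P5=32  P6=4
Response(P2) = first start − arrival = 21 − 14 = 7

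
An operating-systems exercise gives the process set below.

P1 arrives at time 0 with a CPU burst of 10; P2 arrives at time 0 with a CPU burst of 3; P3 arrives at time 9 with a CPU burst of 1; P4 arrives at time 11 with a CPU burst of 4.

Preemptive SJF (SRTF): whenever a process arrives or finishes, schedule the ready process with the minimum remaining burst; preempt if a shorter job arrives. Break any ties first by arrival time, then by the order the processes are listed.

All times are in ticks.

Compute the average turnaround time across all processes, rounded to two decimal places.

Timeline: | P2 0-3 | P1 3-9 | P3 9-10 | P1 10-14 | P4 14-18 |
Completion: P1=14  P2=3  P3=10  P4=18
Turnaround (C−A): P1=14  P2=3  P3=1  P4=7
Turnaround times: P1=14, P2=3, P3=1, P4=7
Average turnaround = (14+3+1+7) / 4 = 25/4 = 6.25

6.25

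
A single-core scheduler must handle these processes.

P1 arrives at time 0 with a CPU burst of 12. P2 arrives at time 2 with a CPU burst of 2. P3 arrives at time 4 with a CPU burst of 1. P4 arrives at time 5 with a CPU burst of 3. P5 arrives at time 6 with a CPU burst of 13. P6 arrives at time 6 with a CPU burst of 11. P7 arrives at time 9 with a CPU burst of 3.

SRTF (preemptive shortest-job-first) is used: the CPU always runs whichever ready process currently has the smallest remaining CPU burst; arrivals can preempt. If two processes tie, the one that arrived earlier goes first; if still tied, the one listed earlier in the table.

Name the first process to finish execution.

Gantt: | P1 0-2 | P2 2-4 | P3 4-5 | P4 5-8 | P1 8-9 | P7 9-12 | P1 12-21 | P6 21-32 | P5 32-45 |
Completion: P1=21  P2=4  P3=5  P4=8  P5=45  P6=32  P7=12
Turnaround (C−A): P1=21  P2=2  P3=1  P4=3  P5=39  P6=26  P7=3
Finish order: P2 → P3 → P4 → P7 → P1 → P6 → P5

P2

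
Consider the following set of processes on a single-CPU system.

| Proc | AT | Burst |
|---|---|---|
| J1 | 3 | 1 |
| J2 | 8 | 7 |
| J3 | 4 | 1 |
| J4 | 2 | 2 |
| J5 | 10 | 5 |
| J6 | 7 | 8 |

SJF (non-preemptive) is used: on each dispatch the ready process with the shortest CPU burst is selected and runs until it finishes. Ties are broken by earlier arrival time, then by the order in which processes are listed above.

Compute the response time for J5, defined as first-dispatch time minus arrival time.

5

Gantt: | idle 0-2 | J4 2-4 | J1 4-5 | J3 5-6 | idle 6-7 | J6 7-15 | J5 15-20 | J2 20-27 |
Completion: J1=5  J2=27  J3=6  J4=4  J5=20  J6=15
Response(J5) = first start − arrival = 15 − 10 = 5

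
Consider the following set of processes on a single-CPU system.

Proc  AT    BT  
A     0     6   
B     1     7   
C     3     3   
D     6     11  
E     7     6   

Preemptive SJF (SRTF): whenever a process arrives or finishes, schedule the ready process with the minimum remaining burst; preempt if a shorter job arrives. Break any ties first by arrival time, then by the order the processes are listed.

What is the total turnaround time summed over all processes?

Timeline: | A 0-6 | C 6-9 | E 9-15 | B 15-22 | D 22-33 |
Completion: A=6  B=22  C=9  D=33  E=15
Turnaround (C−A): A=6  B=21  C=6  D=27  E=8
Turnaround = completion − arrival: A=6, B=21, C=6, D=27, E=8
Total turnaround = 6 + 21 + 6 + 27 + 8 = 68

68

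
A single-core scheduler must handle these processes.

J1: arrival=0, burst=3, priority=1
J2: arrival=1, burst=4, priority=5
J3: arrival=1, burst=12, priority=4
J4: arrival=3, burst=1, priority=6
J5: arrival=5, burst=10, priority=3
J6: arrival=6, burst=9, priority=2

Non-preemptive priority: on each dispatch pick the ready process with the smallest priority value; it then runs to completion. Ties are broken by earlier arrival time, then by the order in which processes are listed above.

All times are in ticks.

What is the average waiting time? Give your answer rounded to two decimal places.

Timeline: | J1 0-3 | J3 3-15 | J6 15-24 | J5 24-34 | J2 34-38 | J4 38-39 |
Completion: J1=3  J2=38  J3=15  J4=39  J5=34  J6=24
Waiting times: J1=0, J2=33, J3=2, J4=35, J5=19, J6=9
Average waiting = (0+33+2+35+19+9) / 6 = 98/6 = 16.33

16.33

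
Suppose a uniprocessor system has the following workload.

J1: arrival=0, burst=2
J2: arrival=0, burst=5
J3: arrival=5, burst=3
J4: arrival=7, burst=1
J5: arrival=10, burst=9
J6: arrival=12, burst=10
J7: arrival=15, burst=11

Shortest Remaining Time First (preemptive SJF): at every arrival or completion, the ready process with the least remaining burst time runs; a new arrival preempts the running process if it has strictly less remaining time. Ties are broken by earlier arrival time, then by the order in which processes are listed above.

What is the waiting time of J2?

2

Timeline: | J1 0-2 | J2 2-7 | J4 7-8 | J3 8-11 | J5 11-20 | J6 20-30 | J7 30-41 |
Completion: J1=2  J2=7  J3=11  J4=8  J5=20  J6=30  J7=41
Turnaround (C−A): J1=2  J2=7  J3=6  J4=1  J5=10  J6=18  J7=26
Waiting(J2) = turnaround − burst = 7 − 5 = 2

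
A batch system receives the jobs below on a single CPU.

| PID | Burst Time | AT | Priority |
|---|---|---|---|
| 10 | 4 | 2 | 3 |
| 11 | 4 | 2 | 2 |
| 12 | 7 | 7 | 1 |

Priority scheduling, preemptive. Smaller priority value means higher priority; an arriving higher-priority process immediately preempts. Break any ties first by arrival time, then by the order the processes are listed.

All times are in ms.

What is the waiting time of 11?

0

Schedule: | idle 0-2 | 11 2-6 | 10 6-7 | 12 7-14 | 10 14-17 |
Completion: 10=17  11=6  12=14
Waiting(11) = turnaround − burst = 4 − 4 = 0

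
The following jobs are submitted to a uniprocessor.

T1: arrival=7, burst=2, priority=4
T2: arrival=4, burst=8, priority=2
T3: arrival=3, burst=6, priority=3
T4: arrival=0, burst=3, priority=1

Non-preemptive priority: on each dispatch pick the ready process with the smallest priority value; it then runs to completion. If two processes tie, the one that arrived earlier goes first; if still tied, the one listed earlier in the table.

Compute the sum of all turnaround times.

Schedule: | T4 0-3 | T3 3-9 | T2 9-17 | T1 17-19 |
Completion: T1=19  T2=17  T3=9  T4=3
Turnaround = completion − arrival: T1=12, T2=13, T3=6, T4=3
Total turnaround = 12 + 13 + 6 + 3 = 34

34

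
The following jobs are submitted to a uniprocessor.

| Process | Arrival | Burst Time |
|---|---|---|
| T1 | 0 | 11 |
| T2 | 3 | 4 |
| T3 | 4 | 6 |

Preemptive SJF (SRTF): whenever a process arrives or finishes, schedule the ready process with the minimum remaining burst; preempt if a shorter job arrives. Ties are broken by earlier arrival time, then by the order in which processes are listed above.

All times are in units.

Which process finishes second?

T3

Gantt: | T1 0-3 | T2 3-7 | T3 7-13 | T1 13-21 |
Completion: T1=21  T2=7  T3=13
Turnaround (C−A): T1=21  T2=4  T3=9
Finish order: T2 → T3 → T1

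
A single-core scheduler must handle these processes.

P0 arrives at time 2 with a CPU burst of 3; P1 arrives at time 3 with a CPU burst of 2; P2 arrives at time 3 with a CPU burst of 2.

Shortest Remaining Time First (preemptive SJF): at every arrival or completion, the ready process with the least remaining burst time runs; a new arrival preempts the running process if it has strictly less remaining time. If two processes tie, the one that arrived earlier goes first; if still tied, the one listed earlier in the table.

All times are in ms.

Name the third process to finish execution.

Gantt: | idle 0-2 | P0 2-5 | P1 5-7 | P2 7-9 |
Completion: P0=5  P1=7  P2=9
Turnaround (C−A): P0=3  P1=4  P2=6
Finish order: P0 → P1 → P2

P2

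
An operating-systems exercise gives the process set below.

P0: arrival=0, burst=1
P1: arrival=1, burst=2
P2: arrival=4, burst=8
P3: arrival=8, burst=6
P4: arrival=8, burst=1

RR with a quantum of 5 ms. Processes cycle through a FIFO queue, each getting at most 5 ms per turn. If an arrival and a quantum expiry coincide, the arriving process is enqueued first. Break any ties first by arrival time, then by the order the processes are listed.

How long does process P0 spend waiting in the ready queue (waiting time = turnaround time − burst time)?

Timeline: | P0 0-1 | P1 1-3 | idle 3-4 | P2 4-9 | P3 9-14 | P4 14-15 | P2 15-18 | P3 18-19 |
Completion: P0=1  P1=3  P2=18  P3=19  P4=15
Turnaround (C−A): P0=1  P1=2  P2=14  P3=11  P4=7
Waiting(P0) = turnaround − burst = 1 − 1 = 0

0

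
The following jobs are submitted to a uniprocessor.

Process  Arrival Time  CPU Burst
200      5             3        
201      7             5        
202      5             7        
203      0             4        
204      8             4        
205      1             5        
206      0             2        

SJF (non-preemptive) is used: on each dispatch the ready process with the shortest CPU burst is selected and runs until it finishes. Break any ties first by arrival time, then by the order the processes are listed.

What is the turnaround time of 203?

Timeline: | 206 0-2 | 203 2-6 | 200 6-9 | 204 9-13 | 205 13-18 | 201 18-23 | 202 23-30 |
Completion: 200=9  201=23  202=30  203=6  204=13  205=18  206=2
Turnaround (C−A): 200=4  201=16  202=25  203=6  204=5  205=17  206=2
Turnaround(203) = completion − arrival = 6 − 0 = 6

6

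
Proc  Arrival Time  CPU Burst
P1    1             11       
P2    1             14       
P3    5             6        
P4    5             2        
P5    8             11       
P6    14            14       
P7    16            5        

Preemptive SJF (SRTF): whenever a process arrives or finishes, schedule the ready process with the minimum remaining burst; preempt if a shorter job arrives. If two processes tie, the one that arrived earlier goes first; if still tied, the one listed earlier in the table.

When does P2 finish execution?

50

Gantt: | idle 0-1 | P1 1-5 | P4 5-7 | P3 7-13 | P1 13-20 | P7 20-25 | P5 25-36 | P2 36-50 | P6 50-64 |
Completion: P1=20  P2=50  P3=13  P4=7  P5=36  P6=64  P7=25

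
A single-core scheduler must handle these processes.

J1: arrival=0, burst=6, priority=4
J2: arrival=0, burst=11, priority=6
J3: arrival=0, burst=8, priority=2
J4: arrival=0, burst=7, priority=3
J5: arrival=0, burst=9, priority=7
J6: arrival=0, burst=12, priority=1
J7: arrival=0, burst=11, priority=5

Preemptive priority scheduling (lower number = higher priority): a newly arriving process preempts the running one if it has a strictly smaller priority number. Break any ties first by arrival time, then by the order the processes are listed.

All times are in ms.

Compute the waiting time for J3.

12

Schedule: | J6 0-12 | J3 12-20 | J4 20-27 | J1 27-33 | J7 33-44 | J2 44-55 | J5 55-64 |
Completion: J1=33  J2=55  J3=20  J4=27  J5=64  J6=12  J7=44
Turnaround (C−A): J1=33  J2=55  J3=20  J4=27  J5=64  J6=12  J7=44
Waiting(J3) = turnaround − burst = 20 − 8 = 12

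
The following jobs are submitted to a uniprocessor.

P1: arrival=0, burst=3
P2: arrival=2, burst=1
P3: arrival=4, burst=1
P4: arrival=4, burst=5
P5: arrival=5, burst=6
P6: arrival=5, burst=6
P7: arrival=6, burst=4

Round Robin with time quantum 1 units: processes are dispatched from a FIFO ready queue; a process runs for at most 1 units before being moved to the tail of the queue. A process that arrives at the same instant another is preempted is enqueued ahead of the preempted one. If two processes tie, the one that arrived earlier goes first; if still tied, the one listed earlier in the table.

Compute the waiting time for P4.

13

Timeline: | P1 0-2 | P2 2-3 | P1 3-4 | P3 4-5 | P4 5-6 | P5 6-7 | P6 7-8 | P7 8-9 | P4 9-10 | P5 10-11 | P6 11-12 | P7 12-13 | P4 13-14 | P5 14-15 | P6 15-16 | P7 16-17 | P4 17-18 | P5 18-19 | P6 19-20 | P7 20-21 | P4 21-22 | P5 22-23 | P6 23-24 | P5 24-25 | P6 25-26 |
Completion: P1=4  P2=3  P3=5  P4=22  P5=25  P6=26  P7=21
Waiting(P4) = turnaround − burst = 18 − 5 = 13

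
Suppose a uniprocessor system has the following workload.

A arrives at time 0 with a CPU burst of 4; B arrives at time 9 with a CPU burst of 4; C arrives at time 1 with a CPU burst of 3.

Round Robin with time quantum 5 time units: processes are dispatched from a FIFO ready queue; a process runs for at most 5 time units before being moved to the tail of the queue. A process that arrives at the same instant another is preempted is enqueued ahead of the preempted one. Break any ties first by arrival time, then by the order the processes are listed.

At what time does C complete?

7

Gantt: | A 0-4 | C 4-7 | idle 7-9 | B 9-13 |
Completion: A=4  B=13  C=7
Turnaround (C−A): A=4  B=4  C=6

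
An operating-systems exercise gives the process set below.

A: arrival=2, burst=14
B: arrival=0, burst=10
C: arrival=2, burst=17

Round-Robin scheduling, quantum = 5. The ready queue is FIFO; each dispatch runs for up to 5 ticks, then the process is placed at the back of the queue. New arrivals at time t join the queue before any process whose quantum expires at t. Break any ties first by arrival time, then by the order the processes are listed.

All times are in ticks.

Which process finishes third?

Schedule: | B 0-5 | A 5-10 | C 10-15 | B 15-20 | A 20-25 | C 25-30 | A 30-34 | C 34-41 |
Completion: A=34  B=20  C=41
Finish order: B → A → C

C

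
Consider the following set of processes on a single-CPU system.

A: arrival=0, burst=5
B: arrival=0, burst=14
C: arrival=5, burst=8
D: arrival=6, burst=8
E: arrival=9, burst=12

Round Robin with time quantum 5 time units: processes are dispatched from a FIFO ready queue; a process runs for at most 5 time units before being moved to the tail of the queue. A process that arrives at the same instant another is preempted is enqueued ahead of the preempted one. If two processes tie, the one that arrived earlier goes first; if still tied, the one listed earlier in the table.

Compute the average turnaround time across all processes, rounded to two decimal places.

29.20

Timeline: | A 0-5 | B 5-10 | C 10-15 | D 15-20 | E 20-25 | B 25-30 | C 30-33 | D 33-36 | E 36-41 | B 41-45 | E 45-47 |
Completion: A=5  B=45  C=33  D=36  E=47
Turnaround (C−A): A=5  B=45  C=28  D=30  E=38
Turnaround times: A=5, B=45, C=28, D=30, E=38
Average turnaround = (5+45+28+30+38) / 5 = 146/5 = 29.20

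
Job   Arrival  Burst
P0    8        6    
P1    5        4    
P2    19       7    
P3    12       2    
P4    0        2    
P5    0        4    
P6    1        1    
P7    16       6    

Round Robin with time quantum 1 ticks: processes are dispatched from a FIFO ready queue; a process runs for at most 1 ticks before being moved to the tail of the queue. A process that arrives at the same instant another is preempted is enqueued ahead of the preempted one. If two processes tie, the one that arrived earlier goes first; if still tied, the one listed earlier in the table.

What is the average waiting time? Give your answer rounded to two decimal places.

Schedule: | P4 0-1 | P5 1-2 | P6 2-3 | P4 3-4 | P5 4-5 | P1 5-6 | P5 6-7 | P1 7-8 | P5 8-9 | P0 9-10 | P1 10-11 | P0 11-12 | P1 12-13 | P3 13-14 | P0 14-15 | P3 15-16 | P0 16-17 | P7 17-18 | P0 18-19 | P7 19-20 | P2 20-21 | P0 21-22 | P7 22-23 | P2 23-24 | P7 24-25 | P2 25-26 | P7 26-27 | P2 27-28 | P7 28-29 | P2 29-32 |
Completion: P0=22  P1=13  P2=32  P3=16  P4=4  P5=9  P6=3  P7=29
Turnaround (C−A): P0=14  P1=8  P2=13  P3=4  P4=4  P5=9  P6=2  P7=13
Waiting times: P0=8, P1=4, P2=6, P3=2, P4=2, P5=5, P6=1, P7=7
Average waiting = (8+4+6+2+2+5+1+7) / 8 = 35/8 = 4.38

4.38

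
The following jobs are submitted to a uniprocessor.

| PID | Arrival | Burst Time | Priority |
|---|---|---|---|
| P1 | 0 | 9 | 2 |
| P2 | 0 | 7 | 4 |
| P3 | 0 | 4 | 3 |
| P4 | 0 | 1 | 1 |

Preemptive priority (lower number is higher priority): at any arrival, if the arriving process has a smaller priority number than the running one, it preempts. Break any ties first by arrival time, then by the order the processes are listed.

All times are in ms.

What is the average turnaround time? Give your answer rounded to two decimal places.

11.50

Schedule: | P4 0-1 | P1 1-10 | P3 10-14 | P2 14-21 |
Completion: P1=10  P2=21  P3=14  P4=1
Turnaround (C−A): P1=10  P2=21  P3=14  P4=1
Turnaround times: P1=10, P2=21, P3=14, P4=1
Average turnaround = (10+21+14+1) / 4 = 46/4 = 11.50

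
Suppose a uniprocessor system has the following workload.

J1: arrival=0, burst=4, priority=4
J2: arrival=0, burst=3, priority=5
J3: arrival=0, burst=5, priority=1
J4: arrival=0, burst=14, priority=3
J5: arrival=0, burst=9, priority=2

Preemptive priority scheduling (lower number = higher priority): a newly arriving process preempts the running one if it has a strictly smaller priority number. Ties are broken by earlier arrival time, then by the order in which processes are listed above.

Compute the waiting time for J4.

14

Gantt: | J3 0-5 | J5 5-14 | J4 14-28 | J1 28-32 | J2 32-35 |
Completion: J1=32  J2=35  J3=5  J4=28  J5=14
Turnaround (C−A): J1=32  J2=35  J3=5  J4=28  J5=14
Waiting(J4) = turnaround − burst = 28 − 14 = 14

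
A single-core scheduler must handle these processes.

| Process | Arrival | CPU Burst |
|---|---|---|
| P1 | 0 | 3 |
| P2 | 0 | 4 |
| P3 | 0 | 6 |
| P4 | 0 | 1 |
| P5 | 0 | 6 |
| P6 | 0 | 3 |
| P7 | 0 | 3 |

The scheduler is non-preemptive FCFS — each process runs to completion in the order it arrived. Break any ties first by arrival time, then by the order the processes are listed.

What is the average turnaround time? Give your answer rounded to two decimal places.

15.14

Gantt: | P1 0-3 | P2 3-7 | P3 7-13 | P4 13-14 | P5 14-20 | P6 20-23 | P7 23-26 |
Completion: P1=3  P2=7  P3=13  P4=14  P5=20  P6=23  P7=26
Turnaround times: P1=3, P2=7, P3=13, P4=14, P5=20, P6=23, P7=26
Average turnaround = (3+7+13+14+20+23+26) / 7 = 106/7 = 15.14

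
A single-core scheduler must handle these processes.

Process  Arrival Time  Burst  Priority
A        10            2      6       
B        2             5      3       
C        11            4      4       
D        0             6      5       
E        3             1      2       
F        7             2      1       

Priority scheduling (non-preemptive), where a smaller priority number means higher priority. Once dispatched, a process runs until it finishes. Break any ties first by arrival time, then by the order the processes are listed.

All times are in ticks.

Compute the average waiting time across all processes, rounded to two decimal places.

3.50

Schedule: | D 0-6 | E 6-7 | F 7-9 | B 9-14 | C 14-18 | A 18-20 |
Completion: A=20  B=14  C=18  D=6  E=7  F=9
Turnaround (C−A): A=10  B=12  C=7  D=6  E=4  F=2
Waiting times: A=8, B=7, C=3, D=0, E=3, F=0
Average waiting = (8+7+3+0+3+0) / 6 = 21/6 = 3.50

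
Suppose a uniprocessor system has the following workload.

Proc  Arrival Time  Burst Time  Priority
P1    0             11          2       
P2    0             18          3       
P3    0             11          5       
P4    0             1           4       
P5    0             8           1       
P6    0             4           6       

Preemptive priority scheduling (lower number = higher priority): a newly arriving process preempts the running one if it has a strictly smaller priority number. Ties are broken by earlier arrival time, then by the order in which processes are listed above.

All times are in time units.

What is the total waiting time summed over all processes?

151

Gantt: | P5 0-8 | P1 8-19 | P2 19-37 | P4 37-38 | P3 38-49 | P6 49-53 |
Completion: P1=19  P2=37  P3=49  P4=38  P5=8  P6=53
Turnaround (C−A): P1=19  P2=37  P3=49  P4=38  P5=8  P6=53
Waiting = turnaround − burst: P1=8, P2=19, P3=38, P4=37, P5=0, P6=49
Total waiting = 8 + 19 + 38 + 37 + 0 + 49 = 151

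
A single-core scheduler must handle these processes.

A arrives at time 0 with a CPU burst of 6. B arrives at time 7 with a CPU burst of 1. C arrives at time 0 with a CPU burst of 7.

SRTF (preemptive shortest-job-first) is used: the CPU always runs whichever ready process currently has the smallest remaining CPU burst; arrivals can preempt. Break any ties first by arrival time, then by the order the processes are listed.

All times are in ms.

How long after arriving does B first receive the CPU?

0

Timeline: | A 0-6 | C 6-7 | B 7-8 | C 8-14 |
Completion: A=6  B=8  C=14
Turnaround (C−A): A=6  B=1  C=14
Response(B) = first start − arrival = 7 − 7 = 0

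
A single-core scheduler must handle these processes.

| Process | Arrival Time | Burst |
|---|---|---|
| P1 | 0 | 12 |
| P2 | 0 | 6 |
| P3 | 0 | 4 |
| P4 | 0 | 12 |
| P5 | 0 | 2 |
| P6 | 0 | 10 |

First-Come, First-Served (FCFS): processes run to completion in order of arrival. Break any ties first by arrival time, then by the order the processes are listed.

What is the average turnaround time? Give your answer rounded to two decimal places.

Gantt: | P1 0-12 | P2 12-18 | P3 18-22 | P4 22-34 | P5 34-36 | P6 36-46 |
Completion: P1=12  P2=18  P3=22  P4=34  P5=36  P6=46
Turnaround (C−A): P1=12  P2=18  P3=22  P4=34  P5=36  P6=46
Turnaround times: P1=12, P2=18, P3=22, P4=34, P5=36, P6=46
Average turnaround = (12+18+22+34+36+46) / 6 = 168/6 = 28.00

28.00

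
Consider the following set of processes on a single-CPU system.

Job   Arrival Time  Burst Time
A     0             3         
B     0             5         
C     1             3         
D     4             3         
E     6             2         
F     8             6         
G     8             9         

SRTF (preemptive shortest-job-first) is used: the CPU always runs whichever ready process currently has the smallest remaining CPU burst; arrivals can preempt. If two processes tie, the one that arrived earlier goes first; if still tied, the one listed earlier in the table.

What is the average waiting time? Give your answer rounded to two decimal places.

5.57

Schedule: | A 0-3 | C 3-6 | E 6-8 | D 8-11 | B 11-16 | F 16-22 | G 22-31 |
Completion: A=3  B=16  C=6  D=11  E=8  F=22  G=31
Turnaround (C−A): A=3  B=16  C=5  D=7  E=2  F=14  G=23
Waiting times: A=0, B=11, C=2, D=4, E=0, F=8, G=14
Average waiting = (0+11+2+4+0+8+14) / 7 = 39/7 = 5.57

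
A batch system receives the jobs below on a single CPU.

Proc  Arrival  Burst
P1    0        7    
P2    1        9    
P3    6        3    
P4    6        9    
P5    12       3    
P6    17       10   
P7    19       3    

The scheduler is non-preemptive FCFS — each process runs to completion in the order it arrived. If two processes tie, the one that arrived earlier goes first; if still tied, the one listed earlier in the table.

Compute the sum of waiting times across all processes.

Schedule: | P1 0-7 | P2 7-16 | P3 16-19 | P4 19-28 | P5 28-31 | P6 31-41 | P7 41-44 |
Completion: P1=7  P2=16  P3=19  P4=28  P5=31  P6=41  P7=44
Waiting = turnaround − burst: P1=0, P2=6, P3=10, P4=13, P5=16, P6=14, P7=22
Total waiting = 0 + 6 + 10 + 13 + 16 + 14 + 22 = 81

81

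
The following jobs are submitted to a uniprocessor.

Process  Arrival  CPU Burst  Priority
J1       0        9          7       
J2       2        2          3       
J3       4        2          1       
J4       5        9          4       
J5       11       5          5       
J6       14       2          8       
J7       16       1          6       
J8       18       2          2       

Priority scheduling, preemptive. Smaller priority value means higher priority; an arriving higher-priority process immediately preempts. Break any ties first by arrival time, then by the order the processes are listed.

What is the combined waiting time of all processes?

50

Gantt: | J1 0-2 | J2 2-4 | J3 4-6 | J4 6-15 | J5 15-18 | J8 18-20 | J5 20-22 | J7 22-23 | J1 23-30 | J6 30-32 |
Completion: J1=30  J2=4  J3=6  J4=15  J5=22  J6=32  J7=23  J8=20
Turnaround (C−A): J1=30  J2=2  J3=2  J4=10  J5=11  J6=18  J7=7  J8=2
Waiting = turnaround − burst: J1=21, J2=0, J3=0, J4=1, J5=6, J6=16, J7=6, J8=0
Total waiting = 21 + 0 + 0 + 1 + 6 + 16 + 6 + 0 = 50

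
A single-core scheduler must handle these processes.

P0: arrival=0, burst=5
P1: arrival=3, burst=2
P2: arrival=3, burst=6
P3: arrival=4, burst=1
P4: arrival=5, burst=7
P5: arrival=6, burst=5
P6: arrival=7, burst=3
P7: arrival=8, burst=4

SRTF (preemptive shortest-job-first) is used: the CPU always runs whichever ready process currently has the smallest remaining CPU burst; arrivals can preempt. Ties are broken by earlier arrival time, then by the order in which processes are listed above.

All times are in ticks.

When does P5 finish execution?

20

Timeline: | P0 0-5 | P3 5-6 | P1 6-8 | P6 8-11 | P7 11-15 | P5 15-20 | P2 20-26 | P4 26-33 |
Completion: P0=5  P1=8  P2=26  P3=6  P4=33  P5=20  P6=11  P7=15
Turnaround (C−A): P0=5  P1=5  P2=23  P3=2  P4=28  P5=14  P6=4  P7=7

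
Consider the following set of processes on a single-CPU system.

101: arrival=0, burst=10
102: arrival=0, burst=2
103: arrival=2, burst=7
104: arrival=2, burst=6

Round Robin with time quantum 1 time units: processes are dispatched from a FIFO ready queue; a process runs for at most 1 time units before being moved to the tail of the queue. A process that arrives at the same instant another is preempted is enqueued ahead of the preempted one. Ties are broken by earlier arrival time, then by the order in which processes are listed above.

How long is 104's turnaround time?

19

Gantt: | 101 0-1 | 102 1-2 | 101 2-3 | 103 3-4 | 104 4-5 | 102 5-6 | 101 6-7 | 103 7-8 | 104 8-9 | 101 9-10 | 103 10-11 | 104 11-12 | 101 12-13 | 103 13-14 | 104 14-15 | 101 15-16 | 103 16-17 | 104 17-18 | 101 18-19 | 103 19-20 | 104 20-21 | 101 21-22 | 103 22-23 | 101 23-25 |
Completion: 101=25  102=6  103=23  104=21
Turnaround (C−A): 101=25  102=6  103=21  104=19
Turnaround(104) = completion − arrival = 21 − 2 = 19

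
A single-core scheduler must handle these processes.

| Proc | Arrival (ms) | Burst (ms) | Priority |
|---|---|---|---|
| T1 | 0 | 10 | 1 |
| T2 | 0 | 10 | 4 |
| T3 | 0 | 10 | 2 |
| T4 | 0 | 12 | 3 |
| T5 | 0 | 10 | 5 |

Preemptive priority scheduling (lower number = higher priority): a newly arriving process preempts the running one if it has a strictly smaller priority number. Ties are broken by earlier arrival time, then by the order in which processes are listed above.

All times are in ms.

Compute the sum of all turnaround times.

156

Schedule: | T1 0-10 | T3 10-20 | T4 20-32 | T2 32-42 | T5 42-52 |
Completion: T1=10  T2=42  T3=20  T4=32  T5=52
Turnaround (C−A): T1=10  T2=42  T3=20  T4=32  T5=52
Turnaround = completion − arrival: T1=10, T2=42, T3=20, T4=32, T5=52
Total turnaround = 10 + 42 + 20 + 32 + 52 = 156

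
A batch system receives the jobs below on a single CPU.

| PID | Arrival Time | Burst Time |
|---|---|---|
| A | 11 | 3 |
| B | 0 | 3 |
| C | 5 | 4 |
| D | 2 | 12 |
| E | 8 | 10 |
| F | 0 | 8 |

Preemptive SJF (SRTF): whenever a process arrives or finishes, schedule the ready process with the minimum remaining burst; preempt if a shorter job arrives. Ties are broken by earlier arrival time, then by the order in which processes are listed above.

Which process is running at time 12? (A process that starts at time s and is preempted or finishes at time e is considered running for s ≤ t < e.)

A

Gantt: | B 0-3 | F 3-5 | C 5-9 | F 9-11 | A 11-14 | F 14-18 | E 18-28 | D 28-40 |
Completion: A=14  B=3  C=9  D=40  E=28  F=18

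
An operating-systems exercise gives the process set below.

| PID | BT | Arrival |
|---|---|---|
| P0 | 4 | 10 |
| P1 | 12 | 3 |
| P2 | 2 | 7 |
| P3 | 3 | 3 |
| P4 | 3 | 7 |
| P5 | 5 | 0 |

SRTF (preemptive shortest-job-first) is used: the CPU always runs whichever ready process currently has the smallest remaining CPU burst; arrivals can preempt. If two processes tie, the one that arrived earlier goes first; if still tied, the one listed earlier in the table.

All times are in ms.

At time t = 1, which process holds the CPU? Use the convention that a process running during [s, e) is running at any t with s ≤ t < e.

P5

Schedule: | P5 0-5 | P3 5-8 | P2 8-10 | P4 10-13 | P0 13-17 | P1 17-29 |
Completion: P0=17  P1=29  P2=10  P3=8  P4=13  P5=5
Turnaround (C−A): P0=7  P1=26  P2=3  P3=5  P4=6  P5=5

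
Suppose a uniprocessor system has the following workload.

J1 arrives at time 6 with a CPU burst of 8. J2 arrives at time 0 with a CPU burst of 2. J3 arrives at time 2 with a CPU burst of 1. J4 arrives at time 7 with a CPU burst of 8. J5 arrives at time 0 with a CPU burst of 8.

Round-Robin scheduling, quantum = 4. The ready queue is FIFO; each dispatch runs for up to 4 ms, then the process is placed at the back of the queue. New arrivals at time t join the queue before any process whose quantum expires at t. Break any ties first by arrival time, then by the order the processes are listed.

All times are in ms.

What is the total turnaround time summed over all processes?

59

Timeline: | J2 0-2 | J5 2-6 | J3 6-7 | J1 7-11 | J5 11-15 | J4 15-19 | J1 19-23 | J4 23-27 |
Completion: J1=23  J2=2  J3=7  J4=27  J5=15
Turnaround = completion − arrival: J1=17, J2=2, J3=5, J4=20, J5=15
Total turnaround = 17 + 2 + 5 + 20 + 15 = 59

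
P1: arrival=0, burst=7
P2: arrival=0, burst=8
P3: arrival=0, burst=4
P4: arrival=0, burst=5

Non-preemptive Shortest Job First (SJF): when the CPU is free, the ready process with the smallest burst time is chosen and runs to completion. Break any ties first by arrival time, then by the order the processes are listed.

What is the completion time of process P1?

Schedule: | P3 0-4 | P4 4-9 | P1 9-16 | P2 16-24 |
Completion: P1=16  P2=24  P3=4  P4=9

16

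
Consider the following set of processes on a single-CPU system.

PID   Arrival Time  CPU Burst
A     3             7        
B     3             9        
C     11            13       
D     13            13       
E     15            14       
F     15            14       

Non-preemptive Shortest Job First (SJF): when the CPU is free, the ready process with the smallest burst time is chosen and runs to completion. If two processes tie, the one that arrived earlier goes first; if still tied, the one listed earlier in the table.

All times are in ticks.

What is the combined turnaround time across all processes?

Timeline: | idle 0-3 | A 3-10 | B 10-19 | C 19-32 | D 32-45 | E 45-59 | F 59-73 |
Completion: A=10  B=19  C=32  D=45  E=59  F=73
Turnaround = completion − arrival: A=7, B=16, C=21, D=32, E=44, F=58
Total turnaround = 7 + 16 + 21 + 32 + 44 + 58 = 178

178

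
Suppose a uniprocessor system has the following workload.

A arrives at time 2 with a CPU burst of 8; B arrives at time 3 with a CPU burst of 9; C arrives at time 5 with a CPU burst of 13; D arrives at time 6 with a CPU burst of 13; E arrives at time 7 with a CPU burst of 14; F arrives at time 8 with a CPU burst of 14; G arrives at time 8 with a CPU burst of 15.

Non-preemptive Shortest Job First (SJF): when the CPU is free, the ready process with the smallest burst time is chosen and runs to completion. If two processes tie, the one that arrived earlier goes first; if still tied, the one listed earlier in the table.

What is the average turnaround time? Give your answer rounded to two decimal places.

Gantt: | idle 0-2 | A 2-10 | B 10-19 | C 19-32 | D 32-45 | E 45-59 | F 59-73 | G 73-88 |
Completion: A=10  B=19  C=32  D=45  E=59  F=73  G=88
Turnaround (C−A): A=8  B=16  C=27  D=39  E=52  F=65  G=80
Turnaround times: A=8, B=16, C=27, D=39, E=52, F=65, G=80
Average turnaround = (8+16+27+39+52+65+80) / 7 = 287/7 = 41.00

41.00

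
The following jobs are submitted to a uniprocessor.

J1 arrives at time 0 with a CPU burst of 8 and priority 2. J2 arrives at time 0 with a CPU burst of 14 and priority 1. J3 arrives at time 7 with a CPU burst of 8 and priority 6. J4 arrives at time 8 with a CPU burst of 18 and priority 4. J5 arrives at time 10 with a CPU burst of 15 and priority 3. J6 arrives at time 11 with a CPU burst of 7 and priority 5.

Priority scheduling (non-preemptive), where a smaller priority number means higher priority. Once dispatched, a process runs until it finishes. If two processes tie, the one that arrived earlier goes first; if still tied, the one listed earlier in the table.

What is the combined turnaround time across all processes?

224

Timeline: | J2 0-14 | J1 14-22 | J5 22-37 | J4 37-55 | J6 55-62 | J3 62-70 |
Completion: J1=22  J2=14  J3=70  J4=55  J5=37  J6=62
Turnaround (C−A): J1=22  J2=14  J3=63  J4=47  J5=27  J6=51
Turnaround = completion − arrival: J1=22, J2=14, J3=63, J4=47, J5=27, J6=51
Total turnaround = 22 + 14 + 63 + 47 + 27 + 51 = 224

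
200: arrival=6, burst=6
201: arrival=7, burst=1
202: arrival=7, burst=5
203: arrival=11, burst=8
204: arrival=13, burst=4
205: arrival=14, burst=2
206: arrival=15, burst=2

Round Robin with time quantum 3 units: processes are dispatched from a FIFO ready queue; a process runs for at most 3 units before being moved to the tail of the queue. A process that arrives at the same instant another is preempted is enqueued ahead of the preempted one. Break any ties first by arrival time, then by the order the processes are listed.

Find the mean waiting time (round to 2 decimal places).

9.86

Timeline: | idle 0-6 | 200 6-9 | 201 9-10 | 202 10-13 | 200 13-16 | 203 16-19 | 204 19-22 | 202 22-24 | 205 24-26 | 206 26-28 | 203 28-31 | 204 31-32 | 203 32-34 |
Completion: 200=16  201=10  202=24  203=34  204=32  205=26  206=28
Waiting times: 200=4, 201=2, 202=12, 203=15, 204=15, 205=10, 206=11
Average waiting = (4+2+12+15+15+10+11) / 7 = 69/7 = 9.86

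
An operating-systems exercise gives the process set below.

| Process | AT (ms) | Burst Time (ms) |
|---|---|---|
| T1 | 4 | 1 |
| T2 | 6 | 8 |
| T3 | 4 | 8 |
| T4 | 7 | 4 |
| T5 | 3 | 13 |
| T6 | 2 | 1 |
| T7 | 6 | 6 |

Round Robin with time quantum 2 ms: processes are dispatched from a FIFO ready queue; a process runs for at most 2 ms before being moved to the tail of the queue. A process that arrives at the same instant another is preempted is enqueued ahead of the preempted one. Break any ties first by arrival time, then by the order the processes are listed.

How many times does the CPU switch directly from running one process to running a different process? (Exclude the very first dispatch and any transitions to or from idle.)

20

Schedule: | idle 0-2 | T6 2-3 | T5 3-5 | T1 5-6 | T3 6-8 | T5 8-10 | T2 10-12 | T7 12-14 | T4 14-16 | T3 16-18 | T5 18-20 | T2 20-22 | T7 22-24 | T4 24-26 | T3 26-28 | T5 28-30 | T2 30-32 | T7 32-34 | T3 34-36 | T5 36-38 | T2 38-40 | T5 40-43 |
Completion: T1=6  T2=40  T3=36  T4=26  T5=43  T6=3  T7=34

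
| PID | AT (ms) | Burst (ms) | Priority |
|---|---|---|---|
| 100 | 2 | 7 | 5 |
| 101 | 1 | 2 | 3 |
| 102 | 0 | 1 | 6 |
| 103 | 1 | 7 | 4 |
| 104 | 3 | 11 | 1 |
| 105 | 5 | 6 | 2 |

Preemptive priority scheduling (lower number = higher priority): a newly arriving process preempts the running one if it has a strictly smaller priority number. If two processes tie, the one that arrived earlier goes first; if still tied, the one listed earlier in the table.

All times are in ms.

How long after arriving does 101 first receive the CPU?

0

Gantt: | 102 0-1 | 101 1-3 | 104 3-14 | 105 14-20 | 103 20-27 | 100 27-34 |
Completion: 100=34  101=3  102=1  103=27  104=14  105=20
Response(101) = first start − arrival = 1 − 1 = 0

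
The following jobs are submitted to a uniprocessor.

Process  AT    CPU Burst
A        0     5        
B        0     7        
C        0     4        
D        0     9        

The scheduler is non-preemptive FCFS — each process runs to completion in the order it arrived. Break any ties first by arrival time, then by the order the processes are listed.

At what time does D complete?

Schedule: | A 0-5 | B 5-12 | C 12-16 | D 16-25 |
Completion: A=5  B=12  C=16  D=25
Turnaround (C−A): A=5  B=12  C=16  D=25

25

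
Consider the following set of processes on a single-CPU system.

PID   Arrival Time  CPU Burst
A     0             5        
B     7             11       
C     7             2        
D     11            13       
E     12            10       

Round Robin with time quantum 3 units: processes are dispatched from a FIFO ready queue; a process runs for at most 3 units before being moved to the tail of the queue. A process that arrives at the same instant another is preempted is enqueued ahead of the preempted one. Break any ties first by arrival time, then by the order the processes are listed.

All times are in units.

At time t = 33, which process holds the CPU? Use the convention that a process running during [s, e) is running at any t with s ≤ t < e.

Timeline: | A 0-5 | idle 5-7 | B 7-10 | C 10-12 | B 12-15 | D 15-18 | E 18-21 | B 21-24 | D 24-27 | E 27-30 | B 30-32 | D 32-35 | E 35-38 | D 38-41 | E 41-42 | D 42-43 |
Completion: A=5  B=32  C=12  D=43  E=42
Turnaround (C−A): A=5  B=25  C=5  D=32  E=30

D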